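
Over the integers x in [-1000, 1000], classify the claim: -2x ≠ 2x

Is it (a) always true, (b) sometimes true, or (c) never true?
Holds at x = 1: LHS = -2·1 = -2, RHS = 2·1 = 2; -2 ≠ 2 — holds
Fails at x = 0: LHS = -2·0 = 0, RHS = 2·0 = 0; 0 ≠ 0 — FAILS
It is satisfied by some integers in the range but not all.

Answer: Sometimes true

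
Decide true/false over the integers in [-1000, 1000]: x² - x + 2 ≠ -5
Over all integers in [-1000, 1000], LHS − RHS is always positive; it is smallest at x = 0, where it equals 7:
x = 0: LHS = 0² - 0 + 2 = 2; 2 ≠ -5 — holds
At the ends of the range:
x = -1000: LHS = (-1000)² - (-1000) + 2 = 1001002; 1001002 ≠ -5 — holds
x = 1000: LHS = 1000² - 1000 + 2 = 999002; 999002 ≠ -5 — holds
Hence LHS − RHS is never 0, i.e. the two sides are never equal, so the relation holds for every integer in [-1000, 1000].

No counterexample exists.

Answer: True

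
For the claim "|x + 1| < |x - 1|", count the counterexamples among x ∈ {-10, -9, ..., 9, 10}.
Counterexamples in [-10, 10]: {0, 1, 2, 3, 4, 5, 6, 7, 8, 9, 10}.

Counting them gives 11 values.

Answer: 11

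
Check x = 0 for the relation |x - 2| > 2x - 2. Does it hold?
x = 0: LHS = |0 - 2| = |-2| = 2, RHS = 2·0 - 2 = -2; 2 > -2 — holds

The relation is satisfied at x = 0.

Answer: Yes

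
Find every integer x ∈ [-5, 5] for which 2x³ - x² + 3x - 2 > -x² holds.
Holds for: {1, 2, 3, 4, 5}
Fails for: {-5, -4, -3, -2, -1, 0}

Answer: {1, 2, 3, 4, 5}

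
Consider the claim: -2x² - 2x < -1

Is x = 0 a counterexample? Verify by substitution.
Substitute x = 0 into the relation:
x = 0: LHS = -2·0² - 2·0 = 0; 0 < -1 — FAILS

Since the claim fails at x = 0, this value is a counterexample.

Answer: Yes, x = 0 is a counterexample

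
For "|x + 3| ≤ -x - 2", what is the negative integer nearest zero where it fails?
Testing negative integers from -1 downward:
x = -1: LHS = |(-1) + 3| = |2| = 2, RHS = -(-1) - 2 = -1; 2 ≤ -1 — FAILS  ← closest negative counterexample to 0

Answer: x = -1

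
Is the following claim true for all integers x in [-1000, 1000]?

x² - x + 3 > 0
Over all integers in [-1000, 1000], LHS − RHS is smallest at x = 0, where it equals 3:
x = 0: LHS = 0² - 0 + 3 = 3; 3 > 0 — holds
At the ends of the range:
x = -1000: LHS = (-1000)² - (-1000) + 3 = 1001003; 1001003 > 0 — holds
x = 1000: LHS = 1000² - 1000 + 3 = 999003; 999003 > 0 — holds
Hence LHS − RHS is never zero or negative, i.e. LHS > RHS throughout, so the relation holds for every integer in [-1000, 1000].

No counterexample exists.

Answer: True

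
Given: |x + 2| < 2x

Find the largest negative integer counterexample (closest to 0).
Testing negative integers from -1 downward:
x = -1: LHS = |(-1) + 2| = |1| = 1, RHS = 2·(-1) = -2; 1 < -2 — FAILS  ← closest negative counterexample to 0

Answer: x = -1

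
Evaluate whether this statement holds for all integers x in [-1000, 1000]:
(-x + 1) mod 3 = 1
The claim fails at x = 1:
x = 1: LHS = (-1 + 1) mod 3 = 0 mod 3 = 0; 0 = 1 — FAILS

Because a single integer refutes it, the statement is false.

Answer: False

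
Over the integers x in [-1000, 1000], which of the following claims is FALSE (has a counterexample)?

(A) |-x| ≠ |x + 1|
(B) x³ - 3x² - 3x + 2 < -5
(A) Track d = LHS − RHS over the integers in [-1000, 1000]. Equality would need d = 0, but d changes sign only between consecutive integers, jumping over 0:
x = -1: LHS = |-(-1)| = |1| = 1, RHS = |(-1) + 1| = |0| = 0; 1 ≠ 0 — holds  (d = 1)
x = 0: LHS = |-0| = |0| = 0, RHS = |0 + 1| = |1| = 1; 0 ≠ 1 — holds  (d = -1)
Away from these crossings d keeps a constant sign, and checking every integer in [-1000, 1000] confirms d ≠ 0 throughout. Hence the two sides are never equal, so the relation holds for every integer in [-1000, 1000].

(B) x = 0: LHS = 0³ - 3·0² - 3·0 + 2 = 2; 2 < -5 — FAILS

Only (B) has a counterexample.

Answer: B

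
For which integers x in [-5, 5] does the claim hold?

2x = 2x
LHS − RHS = 0 at every integer in [-5, 5]; the two sides always agree. For instance:
x = -5: LHS = 2·(-5) = -10, RHS = 2·(-5) = -10; -10 = -10 — holds
x = 0: LHS = 2·0 = 0, RHS = 2·0 = 0; 0 = 0 — holds
x = 5: LHS = 2·5 = 10, RHS = 2·5 = 10; 10 = 10 — holds
The sides are never unequal, so the relation holds for every integer in [-5, 5].

Answer: All integers in [-5, 5]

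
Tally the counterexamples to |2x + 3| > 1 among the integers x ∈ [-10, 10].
Counterexamples in [-10, 10]: {-2, -1}.

Counting them gives 2 values.

Answer: 2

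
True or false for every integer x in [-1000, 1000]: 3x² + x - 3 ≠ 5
Track d = LHS − RHS over the integers in [-1000, 1000]. Equality would need d = 0, but d changes sign only between consecutive integers, jumping over 0:
x = -2: LHS = 3·(-2)² + (-2) - 3 = 7; 7 ≠ 5 — holds  (d = 2)
x = -1: LHS = 3·(-1)² + (-1) - 3 = -1; -1 ≠ 5 — holds  (d = -6)
x = 1: LHS = 3·1² + 1 - 3 = 1; 1 ≠ 5 — holds  (d = -4)
x = 2: LHS = 3·2² + 2 - 3 = 11; 11 ≠ 5 — holds  (d = 6)
Away from these crossings d keeps a constant sign, and checking every integer in [-1000, 1000] confirms d ≠ 0 throughout. Hence the two sides are never equal, so the relation holds for every integer in [-1000, 1000].

No counterexample exists.

Answer: True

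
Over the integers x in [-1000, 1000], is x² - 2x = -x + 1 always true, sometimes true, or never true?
Track d = LHS − RHS over the integers in [-1000, 1000]. Equality would need d = 0, but d changes sign only between consecutive integers, jumping over 0:
x = -1: LHS = (-1)² - 2·(-1) = 3, RHS = -(-1) + 1 = 2; 3 = 2 — FAILS  (d = 1)
x = 0: LHS = 0² - 2·0 = 0, RHS = -0 + 1 = 1; 0 = 1 — FAILS  (d = -1)
x = 1: LHS = 1² - 2·1 = -1, RHS = -1 + 1 = 0; -1 = 0 — FAILS  (d = -1)
x = 2: LHS = 2² - 2·2 = 0, RHS = -2 + 1 = -1; 0 = -1 — FAILS  (d = 1)
Away from these crossings d keeps a constant sign, and checking every integer in [-1000, 1000] confirms d ≠ 0 throughout. Hence the two sides are never equal, so the claimed relation (=) fails for every integer in [-1000, 1000].

No integer in the range satisfies it.

Answer: Never true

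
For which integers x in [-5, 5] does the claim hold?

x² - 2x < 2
Holds for: {0, 1, 2}
Fails for: {-5, -4, -3, -2, -1, 3, 4, 5}

Answer: {0, 1, 2}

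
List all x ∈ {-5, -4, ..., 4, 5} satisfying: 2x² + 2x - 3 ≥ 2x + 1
Holds for: {-5, -4, -3, -2, 2, 3, 4, 5}
Fails for: {-1, 0, 1}

Answer: {-5, -4, -3, -2, 2, 3, 4, 5}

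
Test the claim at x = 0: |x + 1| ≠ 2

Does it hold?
x = 0: LHS = |0 + 1| = |1| = 1; 1 ≠ 2 — holds

The relation is satisfied at x = 0.

Answer: Yes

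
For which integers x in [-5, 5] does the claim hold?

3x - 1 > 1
Holds for: {1, 2, 3, 4, 5}
Fails for: {-5, -4, -3, -2, -1, 0}

Answer: {1, 2, 3, 4, 5}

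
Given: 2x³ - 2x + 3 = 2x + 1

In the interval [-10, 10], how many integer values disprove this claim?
Counterexamples in [-10, 10]: {-10, -9, -8, -7, -6, -5, -4, -3, -2, -1, 0, 2, 3, 4, 5, 6, 7, 8, 9, 10}.

Counting them gives 20 values.

Answer: 20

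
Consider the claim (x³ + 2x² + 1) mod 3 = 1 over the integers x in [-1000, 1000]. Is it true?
The claim fails at x = -1:
x = -1: LHS = ((-1)³ + 2·(-1)² + 1) mod 3 = 2 mod 3 = 2; 2 = 1 — FAILS

Because a single integer refutes it, the statement is false.

Answer: False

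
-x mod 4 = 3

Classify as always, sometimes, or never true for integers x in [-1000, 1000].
Holds at x = 1: LHS = (-1) mod 4 = 3; 3 = 3 — holds
Fails at x = 0: LHS = (-0) mod 4 = 0 mod 4 = 0; 0 = 3 — FAILS
It is satisfied by some integers in the range but not all.

Answer: Sometimes true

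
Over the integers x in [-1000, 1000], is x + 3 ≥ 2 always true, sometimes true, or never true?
Holds at x = 0: LHS = 0 + 3 = 3; 3 ≥ 2 — holds
Fails at x = -2: LHS = (-2) + 3 = 1; 1 ≥ 2 — FAILS
It is satisfied by some integers in the range but not all.

Answer: Sometimes true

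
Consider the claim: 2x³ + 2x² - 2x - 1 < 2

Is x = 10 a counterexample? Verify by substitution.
Substitute x = 10 into the relation:
x = 10: LHS = 2·10³ + 2·10² - 2·10 - 1 = 2179; 2179 < 2 — FAILS

Since the claim fails at x = 10, this value is a counterexample.

Answer: Yes, x = 10 is a counterexample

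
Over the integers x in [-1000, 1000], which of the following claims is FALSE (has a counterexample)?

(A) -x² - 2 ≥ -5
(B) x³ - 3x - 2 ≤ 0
(A) x = 2: LHS = -2² - 2 = -6; -6 ≥ -5 — FAILS
(B) x = 3: LHS = 3³ - 3·3 - 2 = 16; 16 ≤ 0 — FAILS

Answer: Both A and B are false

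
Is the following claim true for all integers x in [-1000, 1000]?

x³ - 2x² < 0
The claim fails at x = 0:
x = 0: LHS = 0³ - 2·0² = 0; 0 < 0 — FAILS

Because a single integer refutes it, the statement is false.

Answer: False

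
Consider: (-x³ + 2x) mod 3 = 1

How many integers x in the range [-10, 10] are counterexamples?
Counterexamples in [-10, 10]: {-10, -9, -7, -6, -4, -3, -1, 0, 2, 3, 5, 6, 8, 9}.

Counting them gives 14 values.

Answer: 14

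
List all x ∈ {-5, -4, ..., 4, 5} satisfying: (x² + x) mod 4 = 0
Holds for: {-5, -4, -1, 0, 3, 4}
Fails for: {-3, -2, 1, 2, 5}

Answer: {-5, -4, -1, 0, 3, 4}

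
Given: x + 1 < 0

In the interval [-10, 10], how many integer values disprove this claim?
Counterexamples in [-10, 10]: {-1, 0, 1, 2, 3, 4, 5, 6, 7, 8, 9, 10}.

Counting them gives 12 values.

Answer: 12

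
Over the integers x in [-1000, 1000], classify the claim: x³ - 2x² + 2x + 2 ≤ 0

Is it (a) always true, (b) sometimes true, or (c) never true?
Holds at x = -1: LHS = (-1)³ - 2·(-1)² + 2·(-1) + 2 = -3; -3 ≤ 0 — holds
Fails at x = 0: LHS = 0³ - 2·0² + 2·0 + 2 = 2; 2 ≤ 0 — FAILS
It is satisfied by some integers in the range but not all.

Answer: Sometimes true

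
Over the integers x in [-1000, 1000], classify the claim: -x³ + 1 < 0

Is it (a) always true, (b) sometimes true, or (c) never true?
Holds at x = 2: LHS = -2³ + 1 = -7; -7 < 0 — holds
Fails at x = 0: LHS = -0³ + 1 = 1; 1 < 0 — FAILS
It is satisfied by some integers in the range but not all.

Answer: Sometimes true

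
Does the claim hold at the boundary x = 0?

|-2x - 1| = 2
x = 0: LHS = |-2·0 - 1| = |-1| = 1; 1 = 2 — FAILS

The relation fails at x = 0, so x = 0 is a counterexample.

Answer: No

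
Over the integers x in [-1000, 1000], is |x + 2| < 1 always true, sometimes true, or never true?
Holds at x = -2: LHS = |(-2) + 2| = |0| = 0; 0 < 1 — holds
Fails at x = 0: LHS = |0 + 2| = |2| = 2; 2 < 1 — FAILS
It is satisfied by some integers in the range but not all.

Answer: Sometimes true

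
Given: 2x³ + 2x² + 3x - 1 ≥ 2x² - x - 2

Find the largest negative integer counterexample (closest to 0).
Testing negative integers from -1 downward:
x = -1: LHS = 2·(-1)³ + 2·(-1)² + 3·(-1) - 1 = -4, RHS = 2·(-1)² - (-1) - 2 = 1; -4 ≥ 1 — FAILS  ← closest negative counterexample to 0

Answer: x = -1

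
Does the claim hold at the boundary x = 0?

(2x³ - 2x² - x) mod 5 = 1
x = 0: LHS = (2·0³ - 2·0² - 0) mod 5 = 0 mod 5 = 0; 0 = 1 — FAILS

The relation fails at x = 0, so x = 0 is a counterexample.

Answer: No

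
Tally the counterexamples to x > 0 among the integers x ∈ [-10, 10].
Counterexamples in [-10, 10]: {-10, -9, -8, -7, -6, -5, -4, -3, -2, -1, 0}.

Counting them gives 11 values.

Answer: 11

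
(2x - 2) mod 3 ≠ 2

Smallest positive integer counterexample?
Testing positive integers:
x = 1: LHS = (2·1 - 2) mod 3 = 0 mod 3 = 0; 0 ≠ 2 — holds
x = 2: LHS = (2·2 - 2) mod 3 = 2 mod 3 = 2; 2 ≠ 2 — FAILS  ← smallest positive counterexample

Answer: x = 2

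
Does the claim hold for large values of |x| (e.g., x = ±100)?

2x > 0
x = 100: LHS = 2·100 = 200; 200 > 0 — holds
x = -100: LHS = 2·(-100) = -200; -200 > 0 — FAILS

Answer: Partially: holds for x = 100, fails for x = -100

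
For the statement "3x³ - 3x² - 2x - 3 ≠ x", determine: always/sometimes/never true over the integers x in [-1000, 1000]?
Track d = LHS − RHS over the integers in [-1000, 1000]. Equality would need d = 0, but d changes sign only between consecutive integers, jumping over 0:
x = 1: LHS = 3·1³ - 3·1² - 2·1 - 3 = -5; -5 ≠ 1 — holds  (d = -6)
x = 2: LHS = 3·2³ - 3·2² - 2·2 - 3 = 5; 5 ≠ 2 — holds  (d = 3)
Away from these crossings d keeps a constant sign, and checking every integer in [-1000, 1000] confirms d ≠ 0 throughout. Hence the two sides are never equal, so the relation holds for every integer in [-1000, 1000].

No counterexample exists.

Answer: Always true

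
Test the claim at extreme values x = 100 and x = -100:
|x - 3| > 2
x = 100: LHS = |100 - 3| = |97| = 97; 97 > 2 — holds
x = -100: LHS = |(-100) - 3| = |-103| = 103; 103 > 2 — holds

Answer: Yes, holds for both x = 100 and x = -100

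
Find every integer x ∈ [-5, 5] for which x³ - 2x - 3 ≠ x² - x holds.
Track d = LHS − RHS over the integers in [-5, 5]. Equality would need d = 0, but d changes sign only between consecutive integers, jumping over 0:
x = 2: LHS = 2³ - 2·2 - 3 = 1, RHS = 2² - 2 = 2; 1 ≠ 2 — holds  (d = -1)
x = 3: LHS = 3³ - 2·3 - 3 = 18, RHS = 3² - 3 = 6; 18 ≠ 6 — holds  (d = 12)
Away from these crossings d keeps a constant sign, and checking every integer in [-5, 5] confirms d ≠ 0 throughout. Hence the two sides are never equal, so the relation holds for every integer in [-5, 5].

Answer: All integers in [-5, 5]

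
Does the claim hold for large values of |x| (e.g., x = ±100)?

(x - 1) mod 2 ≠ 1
x = 100: LHS = (100 - 1) mod 2 = 99 mod 2 = 1; 1 ≠ 1 — FAILS
x = -100: LHS = ((-100) - 1) mod 2 = (-101) mod 2 = 1; 1 ≠ 1 — FAILS

Answer: No, fails for both x = 100 and x = -100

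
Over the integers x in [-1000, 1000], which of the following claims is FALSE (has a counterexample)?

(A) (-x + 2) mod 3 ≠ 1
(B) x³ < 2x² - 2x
(A) x = 1: LHS = (-1 + 2) mod 3 = 1 mod 3 = 1; 1 ≠ 1 — FAILS
(B) x = 0: LHS = 0³ = 0, RHS = 2·0² - 2·0 = 0; 0 < 0 — FAILS

Answer: Both A and B are false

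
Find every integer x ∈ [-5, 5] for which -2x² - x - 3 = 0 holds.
Over all integers in [-5, 5], LHS − RHS is always negative; it is closest to 0 at x = 0, where it equals -3:
x = 0: LHS = -2·0² - 0 - 3 = -3; -3 = 0 — FAILS
At the ends of the range:
x = -5: LHS = -2·(-5)² - (-5) - 3 = -48; -48 = 0 — FAILS
x = 5: LHS = -2·5² - 5 - 3 = -58; -58 = 0 — FAILS
Hence LHS − RHS is never 0, i.e. the two sides are never equal, so the claimed relation (=) fails for every integer in [-5, 5].

Answer: None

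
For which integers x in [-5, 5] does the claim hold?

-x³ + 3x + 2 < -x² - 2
Holds for: {3, 4, 5}
Fails for: {-5, -4, -3, -2, -1, 0, 1, 2}

Answer: {3, 4, 5}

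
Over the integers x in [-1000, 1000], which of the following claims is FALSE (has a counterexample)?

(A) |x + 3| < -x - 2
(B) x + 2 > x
(A) x = 0: LHS = |0 + 3| = |3| = 3, RHS = -0 - 2 = -2; 3 < -2 — FAILS

(B) Over all integers in [-1000, 1000], LHS − RHS is smallest at x = 0, where it equals 2:
x = 0: LHS = 0 + 2 = 2; 2 > 0 — holds
At the ends of the range:
x = -1000: LHS = (-1000) + 2 = -998; -998 > -1000 — holds
x = 1000: LHS = 1000 + 2 = 1002; 1002 > 1000 — holds
Hence LHS − RHS is never zero or negative, i.e. LHS > RHS throughout, so the relation holds for every integer in [-1000, 1000].

Only (A) has a counterexample.

Answer: A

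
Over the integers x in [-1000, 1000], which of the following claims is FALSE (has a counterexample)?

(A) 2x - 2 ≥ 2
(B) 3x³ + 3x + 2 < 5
(A) x = 0: LHS = 2·0 - 2 = -2; -2 ≥ 2 — FAILS
(B) x = 1: LHS = 3·1³ + 3·1 + 2 = 8; 8 < 5 — FAILS

Answer: Both A and B are false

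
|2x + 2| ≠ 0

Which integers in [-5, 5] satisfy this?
Holds for: {-5, -4, -3, -2, 0, 1, 2, 3, 4, 5}
Fails for: {-1}

Answer: {-5, -4, -3, -2, 0, 1, 2, 3, 4, 5}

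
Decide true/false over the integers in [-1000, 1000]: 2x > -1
The claim fails at x = -1:
x = -1: LHS = 2·(-1) = -2; -2 > -1 — FAILS

Because a single integer refutes it, the statement is false.

Answer: False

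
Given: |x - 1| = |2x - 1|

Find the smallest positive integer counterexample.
Testing positive integers:
x = 1: LHS = |1 - 1| = |0| = 0, RHS = |2·1 - 1| = |1| = 1; 0 = 1 — FAILS  ← smallest positive counterexample

Answer: x = 1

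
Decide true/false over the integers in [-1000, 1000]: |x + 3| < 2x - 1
The claim fails at x = 0:
x = 0: LHS = |0 + 3| = |3| = 3, RHS = 2·0 - 1 = -1; 3 < -1 — FAILS

Because a single integer refutes it, the statement is false.

Answer: False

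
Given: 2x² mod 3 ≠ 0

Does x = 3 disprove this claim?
Substitute x = 3 into the relation:
x = 3: LHS = (2·3²) mod 3 = 18 mod 3 = 0; 0 ≠ 0 — FAILS

Since the claim fails at x = 3, this value is a counterexample.

Answer: Yes, x = 3 is a counterexample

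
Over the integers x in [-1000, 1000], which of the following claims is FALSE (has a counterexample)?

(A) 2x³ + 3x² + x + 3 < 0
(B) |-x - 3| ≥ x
(A) x = 0: LHS = 2·0³ + 3·0² + 0 + 3 = 3; 3 < 0 — FAILS

(B) Over all integers in [-1000, 1000], LHS − RHS is smallest at x = 0, where it equals 3:
x = 0: LHS = |-0 - 3| = |-3| = 3; 3 ≥ 0 — holds
At the ends of the range:
x = -1000: LHS = |-(-1000) - 3| = |997| = 997; 997 ≥ -1000 — holds
x = 1000: LHS = |-1000 - 3| = |-1003| = 1003; 1003 ≥ 1000 — holds
Hence LHS − RHS is never negative, i.e. LHS ≥ RHS throughout, so the relation holds for every integer in [-1000, 1000].

Only (A) has a counterexample.

Answer: A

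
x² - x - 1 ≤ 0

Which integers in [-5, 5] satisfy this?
Holds for: {0, 1}
Fails for: {-5, -4, -3, -2, -1, 2, 3, 4, 5}

Answer: {0, 1}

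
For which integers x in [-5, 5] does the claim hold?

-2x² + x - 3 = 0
Over all integers in [-5, 5], LHS − RHS is always negative; it is closest to 0 at x = 0, where it equals -3:
x = 0: LHS = -2·0² + 0 - 3 = -3; -3 = 0 — FAILS
At the ends of the range:
x = -5: LHS = -2·(-5)² + (-5) - 3 = -58; -58 = 0 — FAILS
x = 5: LHS = -2·5² + 5 - 3 = -48; -48 = 0 — FAILS
Hence LHS − RHS is never 0, i.e. the two sides are never equal, so the claimed relation (=) fails for every integer in [-5, 5].

Answer: None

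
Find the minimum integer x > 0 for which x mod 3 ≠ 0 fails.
Testing positive integers:
x = 1: LHS = 1 mod 3 = 1; 1 ≠ 0 — holds
x = 2: LHS = 2 mod 3 = 2; 2 ≠ 0 — holds
x = 3: LHS = 3 mod 3 = 0; 0 ≠ 0 — FAILS  ← smallest positive counterexample

Answer: x = 3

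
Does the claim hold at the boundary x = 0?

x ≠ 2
x = 0: 0 ≠ 2 — holds

The relation is satisfied at x = 0.

Answer: Yes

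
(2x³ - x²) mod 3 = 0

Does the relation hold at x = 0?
x = 0: LHS = (2·0³ - 0²) mod 3 = 0 mod 3 = 0; 0 = 0 — holds

The relation is satisfied at x = 0.

Answer: Yes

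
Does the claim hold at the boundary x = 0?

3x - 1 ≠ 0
x = 0: LHS = 3·0 - 1 = -1; -1 ≠ 0 — holds

The relation is satisfied at x = 0.

Answer: Yes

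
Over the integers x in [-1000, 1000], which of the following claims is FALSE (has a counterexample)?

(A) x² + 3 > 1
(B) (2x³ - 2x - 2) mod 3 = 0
(A) Over all integers in [-1000, 1000], LHS − RHS is smallest at x = 0, where it equals 2:
x = 0: LHS = 0² + 3 = 3; 3 > 1 — holds
At the ends of the range:
x = -1000: LHS = (-1000)² + 3 = 1000003; 1000003 > 1 — holds
x = 1000: LHS = 1000² + 3 = 1000003; 1000003 > 1 — holds
Hence LHS − RHS is never zero or negative, i.e. LHS > RHS throughout, so the relation holds for every integer in [-1000, 1000].

(B) x = 0: LHS = (2·0³ - 2·0 - 2) mod 3 = (-2) mod 3 = 1; 1 = 0 — FAILS

Only (B) has a counterexample.

Answer: B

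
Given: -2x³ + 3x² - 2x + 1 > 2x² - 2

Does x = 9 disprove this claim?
Substitute x = 9 into the relation:
x = 9: LHS = -2·9³ + 3·9² - 2·9 + 1 = -1232, RHS = 2·9² - 2 = 160; -1232 > 160 — FAILS

Since the claim fails at x = 9, this value is a counterexample.

Answer: Yes, x = 9 is a counterexample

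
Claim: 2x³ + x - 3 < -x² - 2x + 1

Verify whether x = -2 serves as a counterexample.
Substitute x = -2 into the relation:
x = -2: LHS = 2·(-2)³ + (-2) - 3 = -21, RHS = -(-2)² - 2·(-2) + 1 = 1; -21 < 1 — holds

The claim holds here, so x = -2 is not a counterexample. (A counterexample exists elsewhere, e.g. x = 1.)

Answer: No, x = -2 is not a counterexample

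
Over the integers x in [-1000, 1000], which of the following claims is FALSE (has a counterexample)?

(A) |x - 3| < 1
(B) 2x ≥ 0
(A) x = 0: LHS = |0 - 3| = |-3| = 3; 3 < 1 — FAILS
(B) x = -1: LHS = 2·(-1) = -2; -2 ≥ 0 — FAILS

Answer: Both A and B are false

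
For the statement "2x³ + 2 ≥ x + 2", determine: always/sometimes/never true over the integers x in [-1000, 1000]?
Holds at x = 0: LHS = 2·0³ + 2 = 2, RHS = 0 + 2 = 2; 2 ≥ 2 — holds
Fails at x = -1: LHS = 2·(-1)³ + 2 = 0, RHS = (-1) + 2 = 1; 0 ≥ 1 — FAILS
It is satisfied by some integers in the range but not all.

Answer: Sometimes true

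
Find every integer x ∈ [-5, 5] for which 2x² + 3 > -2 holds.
Over all integers in [-5, 5], LHS − RHS is smallest at x = 0, where it equals 5:
x = 0: LHS = 2·0² + 3 = 3; 3 > -2 — holds
At the ends of the range:
x = -5: LHS = 2·(-5)² + 3 = 53; 53 > -2 — holds
x = 5: LHS = 2·5² + 3 = 53; 53 > -2 — holds
Hence LHS − RHS is never zero or negative, i.e. LHS > RHS throughout, so the relation holds for every integer in [-5, 5].

Answer: All integers in [-5, 5]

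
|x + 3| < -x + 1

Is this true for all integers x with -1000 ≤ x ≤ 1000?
The claim fails at x = 0:
x = 0: LHS = |0 + 3| = |3| = 3, RHS = -0 + 1 = 1; 3 < 1 — FAILS

Because a single integer refutes it, the statement is false.

Answer: False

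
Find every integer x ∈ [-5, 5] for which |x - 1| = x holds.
Track d = LHS − RHS over the integers in [-5, 5]. Equality would need d = 0, but d changes sign only between consecutive integers, jumping over 0:
x = 0: LHS = |0 - 1| = |-1| = 1; 1 = 0 — FAILS  (d = 1)
x = 1: LHS = |1 - 1| = |0| = 0; 0 = 1 — FAILS  (d = -1)
Away from these crossings d keeps a constant sign, and checking every integer in [-5, 5] confirms d ≠ 0 throughout. Hence the two sides are never equal, so the claimed relation (=) fails for every integer in [-5, 5].

Answer: None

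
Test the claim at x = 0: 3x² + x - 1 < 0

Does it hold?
x = 0: LHS = 3·0² + 0 - 1 = -1; -1 < 0 — holds

The relation is satisfied at x = 0.

Answer: Yes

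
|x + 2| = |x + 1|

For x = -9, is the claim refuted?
Substitute x = -9 into the relation:
x = -9: LHS = |(-9) + 2| = |-7| = 7, RHS = |(-9) + 1| = |-8| = 8; 7 = 8 — FAILS

Since the claim fails at x = -9, this value is a counterexample.

Answer: Yes, x = -9 is a counterexample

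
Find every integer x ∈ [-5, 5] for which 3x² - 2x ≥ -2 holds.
Over all integers in [-5, 5], LHS − RHS is smallest at x = 0, where it equals 2:
x = 0: LHS = 3·0² - 2·0 = 0; 0 ≥ -2 — holds
At the ends of the range:
x = -5: LHS = 3·(-5)² - 2·(-5) = 85; 85 ≥ -2 — holds
x = 5: LHS = 3·5² - 2·5 = 65; 65 ≥ -2 — holds
Hence LHS − RHS is never negative, i.e. LHS ≥ RHS throughout, so the relation holds for every integer in [-5, 5].

Answer: All integers in [-5, 5]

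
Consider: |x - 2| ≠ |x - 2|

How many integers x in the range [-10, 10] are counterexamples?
Counterexamples in [-10, 10]: {-10, -9, -8, -7, -6, -5, -4, -3, -2, -1, 0, 1, 2, 3, 4, 5, 6, 7, 8, 9, 10}.

Counting them gives 21 values.

Answer: 21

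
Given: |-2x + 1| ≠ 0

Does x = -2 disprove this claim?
Substitute x = -2 into the relation:
x = -2: LHS = |-2·(-2) + 1| = |5| = 5; 5 ≠ 0 — holds

The relation holds at x = -2, so it is not a counterexample.

Answer: No, x = -2 is not a counterexample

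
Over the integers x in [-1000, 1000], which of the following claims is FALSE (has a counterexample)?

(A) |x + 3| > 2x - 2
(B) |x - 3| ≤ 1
(A) x = 5: LHS = |5 + 3| = |8| = 8, RHS = 2·5 - 2 = 8; 8 > 8 — FAILS
(B) x = 0: LHS = |0 - 3| = |-3| = 3; 3 ≤ 1 — FAILS

Answer: Both A and B are false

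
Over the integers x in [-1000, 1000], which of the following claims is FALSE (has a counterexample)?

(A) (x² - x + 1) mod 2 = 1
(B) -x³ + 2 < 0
(A) For a polynomial with integer coefficients, its value mod 2 depends only on x mod 2, so it suffices to check one representative of each residue class, x = 0, 1:
x = 0: LHS = (0² - 0 + 1) mod 2 = 1 mod 2 = 1; 1 = 1 — holds
x = 1: LHS = (1² - 1 + 1) mod 2 = 1 mod 2 = 1; 1 = 1 — holds
The relation holds in every residue class, so the relation holds for every integer in [-1000, 1000].

(B) x = 0: LHS = -0³ + 2 = 2; 2 < 0 — FAILS

Only (B) has a counterexample.

Answer: B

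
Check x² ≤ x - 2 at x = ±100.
x = 100: LHS = 100² = 10000, RHS = 100 - 2 = 98; 10000 ≤ 98 — FAILS
x = -100: LHS = (-100)² = 10000, RHS = (-100) - 2 = -102; 10000 ≤ -102 — FAILS

Answer: No, fails for both x = 100 and x = -100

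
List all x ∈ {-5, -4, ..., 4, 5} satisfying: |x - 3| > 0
Holds for: {-5, -4, -3, -2, -1, 0, 1, 2, 4, 5}
Fails for: {3}

Answer: {-5, -4, -3, -2, -1, 0, 1, 2, 4, 5}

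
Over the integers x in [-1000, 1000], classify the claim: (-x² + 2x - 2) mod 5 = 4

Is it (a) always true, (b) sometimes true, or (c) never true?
Holds at x = 1: LHS = (-1² + 2·1 - 2) mod 5 = (-1) mod 5 = 4; 4 = 4 — holds
Fails at x = 0: LHS = (-0² + 2·0 - 2) mod 5 = (-2) mod 5 = 3; 3 = 4 — FAILS
It is satisfied by some integers in the range but not all.

Answer: Sometimes true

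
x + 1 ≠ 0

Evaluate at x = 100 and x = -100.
x = 100: LHS = 100 + 1 = 101; 101 ≠ 0 — holds
x = -100: LHS = (-100) + 1 = -99; -99 ≠ 0 — holds

Answer: Yes, holds for both x = 100 and x = -100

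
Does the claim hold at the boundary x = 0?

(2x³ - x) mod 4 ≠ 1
x = 0: LHS = (2·0³ - 0) mod 4 = 0 mod 4 = 0; 0 ≠ 1 — holds

The relation is satisfied at x = 0.

Answer: Yes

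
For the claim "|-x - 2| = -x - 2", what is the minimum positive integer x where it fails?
Testing positive integers:
x = 1: LHS = |-1 - 2| = |-3| = 3, RHS = -1 - 2 = -3; 3 = -3 — FAILS  ← smallest positive counterexample

Answer: x = 1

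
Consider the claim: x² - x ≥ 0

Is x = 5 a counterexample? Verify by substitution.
Substitute x = 5 into the relation:
x = 5: LHS = 5² - 5 = 20; 20 ≥ 0 — holds

The relation holds at x = 5, so it is not a counterexample.

Answer: No, x = 5 is not a counterexample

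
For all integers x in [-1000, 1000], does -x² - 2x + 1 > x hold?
The claim fails at x = 1:
x = 1: LHS = -1² - 2·1 + 1 = -2; -2 > 1 — FAILS

Because a single integer refutes it, the statement is false.

Answer: False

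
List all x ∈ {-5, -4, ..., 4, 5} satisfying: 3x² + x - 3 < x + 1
Holds for: {-1, 0, 1}
Fails for: {-5, -4, -3, -2, 2, 3, 4, 5}

Answer: {-1, 0, 1}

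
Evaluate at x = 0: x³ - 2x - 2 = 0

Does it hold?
x = 0: LHS = 0³ - 2·0 - 2 = -2; -2 = 0 — FAILS

The relation fails at x = 0, so x = 0 is a counterexample.

Answer: No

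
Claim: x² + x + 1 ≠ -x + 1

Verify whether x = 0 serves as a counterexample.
Substitute x = 0 into the relation:
x = 0: LHS = 0² + 0 + 1 = 1, RHS = -0 + 1 = 1; 1 ≠ 1 — FAILS

Since the claim fails at x = 0, this value is a counterexample.

Answer: Yes, x = 0 is a counterexample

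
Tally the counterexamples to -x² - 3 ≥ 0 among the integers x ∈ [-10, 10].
Counterexamples in [-10, 10]: {-10, -9, -8, -7, -6, -5, -4, -3, -2, -1, 0, 1, 2, 3, 4, 5, 6, 7, 8, 9, 10}.

Counting them gives 21 values.

Answer: 21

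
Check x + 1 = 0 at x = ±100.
x = 100: LHS = 100 + 1 = 101; 101 = 0 — FAILS
x = -100: LHS = (-100) + 1 = -99; -99 = 0 — FAILS

Answer: No, fails for both x = 100 and x = -100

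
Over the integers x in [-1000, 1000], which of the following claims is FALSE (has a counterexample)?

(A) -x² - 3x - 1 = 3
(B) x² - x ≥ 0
(A) x = 0: LHS = -0² - 3·0 - 1 = -1; -1 = 3 — FAILS

(B) Over all integers in [-1000, 1000], LHS − RHS is smallest at x = 0, where it equals 0:
x = 0: LHS = 0² - 0 = 0; 0 ≥ 0 — holds
At the ends of the range:
x = -1000: LHS = (-1000)² - (-1000) = 1001000; 1001000 ≥ 0 — holds
x = 1000: LHS = 1000² - 1000 = 999000; 999000 ≥ 0 — holds
Hence LHS − RHS is never negative, i.e. LHS ≥ RHS throughout, so the relation holds for every integer in [-1000, 1000].

Only (A) has a counterexample.

Answer: A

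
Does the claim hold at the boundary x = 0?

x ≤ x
x = 0: 0 ≤ 0 — holds

The relation is satisfied at x = 0.

Answer: Yes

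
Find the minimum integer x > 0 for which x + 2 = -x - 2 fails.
Testing positive integers:
x = 1: LHS = 1 + 2 = 3, RHS = -1 - 2 = -3; 3 = -3 — FAILS  ← smallest positive counterexample

Answer: x = 1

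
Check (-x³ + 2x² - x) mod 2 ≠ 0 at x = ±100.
x = 100: LHS = (-100³ + 2·100² - 100) mod 2 = (-980100) mod 2 = 0; 0 ≠ 0 — FAILS
x = -100: LHS = (-(-100)³ + 2·(-100)² - (-100)) mod 2 = 1020100 mod 2 = 0; 0 ≠ 0 — FAILS

Answer: No, fails for both x = 100 and x = -100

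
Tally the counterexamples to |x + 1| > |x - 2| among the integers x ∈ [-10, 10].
Counterexamples in [-10, 10]: {-10, -9, -8, -7, -6, -5, -4, -3, -2, -1, 0}.

Counting them gives 11 values.

Answer: 11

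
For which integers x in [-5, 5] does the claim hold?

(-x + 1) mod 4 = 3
Holds for: {-2, 2}
Fails for: {-5, -4, -3, -1, 0, 1, 3, 4, 5}

Answer: {-2, 2}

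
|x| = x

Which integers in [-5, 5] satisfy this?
Holds for: {0, 1, 2, 3, 4, 5}
Fails for: {-5, -4, -3, -2, -1}

Answer: {0, 1, 2, 3, 4, 5}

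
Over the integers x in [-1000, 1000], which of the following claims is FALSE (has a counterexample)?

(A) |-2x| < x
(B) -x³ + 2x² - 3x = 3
(A) x = 0: LHS = |-2·0| = |0| = 0; 0 < 0 — FAILS
(B) x = 0: LHS = -0³ + 2·0² - 3·0 = 0; 0 = 3 — FAILS

Answer: Both A and B are false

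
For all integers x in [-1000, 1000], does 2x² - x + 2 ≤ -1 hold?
The claim fails at x = 0:
x = 0: LHS = 2·0² - 0 + 2 = 2; 2 ≤ -1 — FAILS

Because a single integer refutes it, the statement is false.

Answer: False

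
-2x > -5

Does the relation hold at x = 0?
x = 0: LHS = -2·0 = 0; 0 > -5 — holds

The relation is satisfied at x = 0.

Answer: Yes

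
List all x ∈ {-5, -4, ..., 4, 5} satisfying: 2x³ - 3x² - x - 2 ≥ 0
Holds for: {2, 3, 4, 5}
Fails for: {-5, -4, -3, -2, -1, 0, 1}

Answer: {2, 3, 4, 5}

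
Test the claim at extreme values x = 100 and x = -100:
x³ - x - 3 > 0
x = 100: LHS = 100³ - 100 - 3 = 999897; 999897 > 0 — holds
x = -100: LHS = (-100)³ - (-100) - 3 = -999903; -999903 > 0 — FAILS

Answer: Partially: holds for x = 100, fails for x = -100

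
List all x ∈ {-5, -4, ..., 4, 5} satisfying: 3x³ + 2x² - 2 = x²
Track d = LHS − RHS over the integers in [-5, 5]. Equality would need d = 0, but d changes sign only between consecutive integers, jumping over 0:
x = 0: LHS = 3·0³ + 2·0² - 2 = -2, RHS = 0² = 0; -2 = 0 — FAILS  (d = -2)
x = 1: LHS = 3·1³ + 2·1² - 2 = 3, RHS = 1² = 1; 3 = 1 — FAILS  (d = 2)
Away from these crossings d keeps a constant sign, and checking every integer in [-5, 5] confirms d ≠ 0 throughout. Hence the two sides are never equal, so the claimed relation (=) fails for every integer in [-5, 5].

Answer: None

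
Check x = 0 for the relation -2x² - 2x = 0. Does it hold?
x = 0: LHS = -2·0² - 2·0 = 0; 0 = 0 — holds

The relation is satisfied at x = 0.

Answer: Yes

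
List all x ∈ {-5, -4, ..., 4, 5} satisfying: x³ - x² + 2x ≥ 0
Holds for: {0, 1, 2, 3, 4, 5}
Fails for: {-5, -4, -3, -2, -1}

Answer: {0, 1, 2, 3, 4, 5}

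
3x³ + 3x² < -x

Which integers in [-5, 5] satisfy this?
Holds for: {-5, -4, -3, -2, -1}
Fails for: {0, 1, 2, 3, 4, 5}

Answer: {-5, -4, -3, -2, -1}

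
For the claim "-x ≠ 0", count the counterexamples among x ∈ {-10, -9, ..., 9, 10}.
Counterexamples in [-10, 10]: {0}.

Counting them gives 1 values.

Answer: 1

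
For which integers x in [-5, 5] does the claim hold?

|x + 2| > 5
Holds for: {4, 5}
Fails for: {-5, -4, -3, -2, -1, 0, 1, 2, 3}

Answer: {4, 5}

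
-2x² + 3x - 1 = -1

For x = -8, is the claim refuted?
Substitute x = -8 into the relation:
x = -8: LHS = -2·(-8)² + 3·(-8) - 1 = -153; -153 = -1 — FAILS

Since the claim fails at x = -8, this value is a counterexample.

Answer: Yes, x = -8 is a counterexample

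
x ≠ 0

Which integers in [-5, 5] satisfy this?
Holds for: {-5, -4, -3, -2, -1, 1, 2, 3, 4, 5}
Fails for: {0}

Answer: {-5, -4, -3, -2, -1, 1, 2, 3, 4, 5}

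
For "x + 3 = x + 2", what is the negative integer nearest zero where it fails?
Testing negative integers from -1 downward:
x = -1: LHS = (-1) + 3 = 2, RHS = (-1) + 2 = 1; 2 = 1 — FAILS  ← closest negative counterexample to 0

Answer: x = -1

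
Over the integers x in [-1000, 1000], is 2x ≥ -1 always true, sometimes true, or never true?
Holds at x = 0: LHS = 2·0 = 0; 0 ≥ -1 — holds
Fails at x = -1: LHS = 2·(-1) = -2; -2 ≥ -1 — FAILS
It is satisfied by some integers in the range but not all.

Answer: Sometimes true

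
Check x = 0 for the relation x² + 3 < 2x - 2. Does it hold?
x = 0: LHS = 0² + 3 = 3, RHS = 2·0 - 2 = -2; 3 < -2 — FAILS

The relation fails at x = 0, so x = 0 is a counterexample.

Answer: No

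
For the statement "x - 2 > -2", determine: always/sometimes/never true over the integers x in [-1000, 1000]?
Holds at x = 1: LHS = 1 - 2 = -1; -1 > -2 — holds
Fails at x = 0: LHS = 0 - 2 = -2; -2 > -2 — FAILS
It is satisfied by some integers in the range but not all.

Answer: Sometimes true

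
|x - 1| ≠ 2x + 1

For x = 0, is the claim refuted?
Substitute x = 0 into the relation:
x = 0: LHS = |0 - 1| = |-1| = 1, RHS = 2·0 + 1 = 1; 1 ≠ 1 — FAILS

Since the claim fails at x = 0, this value is a counterexample.

Answer: Yes, x = 0 is a counterexample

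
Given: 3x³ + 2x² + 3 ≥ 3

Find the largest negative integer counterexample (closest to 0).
Testing negative integers from -1 downward:
x = -1: LHS = 3·(-1)³ + 2·(-1)² + 3 = 2; 2 ≥ 3 — FAILS  ← closest negative counterexample to 0

Answer: x = -1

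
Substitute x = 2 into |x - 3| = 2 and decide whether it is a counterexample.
Substitute x = 2 into the relation:
x = 2: LHS = |2 - 3| = |-1| = 1; 1 = 2 — FAILS

Since the claim fails at x = 2, this value is a counterexample.

Answer: Yes, x = 2 is a counterexample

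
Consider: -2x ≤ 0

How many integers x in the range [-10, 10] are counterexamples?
Counterexamples in [-10, 10]: {-10, -9, -8, -7, -6, -5, -4, -3, -2, -1}.

Counting them gives 10 values.

Answer: 10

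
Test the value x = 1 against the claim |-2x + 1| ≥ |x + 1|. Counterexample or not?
Substitute x = 1 into the relation:
x = 1: LHS = |-2·1 + 1| = |-1| = 1, RHS = |1 + 1| = |2| = 2; 1 ≥ 2 — FAILS

Since the claim fails at x = 1, this value is a counterexample.

Answer: Yes, x = 1 is a counterexample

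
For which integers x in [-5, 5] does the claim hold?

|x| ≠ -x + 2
Holds for: {-5, -4, -3, -2, -1, 0, 2, 3, 4, 5}
Fails for: {1}

Answer: {-5, -4, -3, -2, -1, 0, 2, 3, 4, 5}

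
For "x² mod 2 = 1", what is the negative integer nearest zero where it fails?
Testing negative integers from -1 downward:
x = -1: LHS = ((-1)²) mod 2 = 1 mod 2 = 1; 1 = 1 — holds
x = -2: LHS = ((-2)²) mod 2 = 4 mod 2 = 0; 0 = 1 — FAILS  ← closest negative counterexample to 0

Answer: x = -2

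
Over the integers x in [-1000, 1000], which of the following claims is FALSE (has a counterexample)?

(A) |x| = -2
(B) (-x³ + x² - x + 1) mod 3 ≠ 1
(A) x = 0: LHS = |0| = 0; 0 = -2 — FAILS
(B) x = 0: LHS = (-0³ + 0² - 0 + 1) mod 3 = 1 mod 3 = 1; 1 ≠ 1 — FAILS

Answer: Both A and B are false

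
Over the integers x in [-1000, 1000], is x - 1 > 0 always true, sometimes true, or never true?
Holds at x = 2: LHS = 2 - 1 = 1; 1 > 0 — holds
Fails at x = 0: LHS = 0 - 1 = -1; -1 > 0 — FAILS
It is satisfied by some integers in the range but not all.

Answer: Sometimes true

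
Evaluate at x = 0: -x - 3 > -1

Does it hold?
x = 0: LHS = -0 - 3 = -3; -3 > -1 — FAILS

The relation fails at x = 0, so x = 0 is a counterexample.

Answer: No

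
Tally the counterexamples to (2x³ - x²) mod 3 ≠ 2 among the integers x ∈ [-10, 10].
For a polynomial with integer coefficients, its value mod 3 depends only on x mod 3, so it suffices to check one representative of each residue class, x = 0, 1, 2:
x = 0: LHS = (2·0³ - 0²) mod 3 = 0 mod 3 = 0; 0 ≠ 2 — holds
x = 1: LHS = (2·1³ - 1²) mod 3 = 1 mod 3 = 1; 1 ≠ 2 — holds
x = 2: LHS = (2·2³ - 2²) mod 3 = 12 mod 3 = 0; 0 ≠ 2 — holds
The relation holds in every residue class, so the relation holds for every integer in [-10, 10].

No counterexample appears in that range.

Answer: 0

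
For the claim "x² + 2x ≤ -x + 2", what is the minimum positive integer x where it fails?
Testing positive integers:
x = 1: LHS = 1² + 2·1 = 3, RHS = -1 + 2 = 1; 3 ≤ 1 — FAILS  ← smallest positive counterexample

Answer: x = 1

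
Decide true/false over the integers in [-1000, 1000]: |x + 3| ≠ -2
An absolute value is never negative, so the left side is ≥ 0 for every x, while the right side is -2. Tightest case in [-1000, 1000] is x = -3:
x = -3: LHS = |(-3) + 3| = |0| = 0; 0 ≠ -2 — holds
Hence LHS − RHS is never 0, i.e. the two sides are never equal, so the relation holds for every integer in [-1000, 1000].

No counterexample exists.

Answer: True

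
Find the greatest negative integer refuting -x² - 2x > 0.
Testing negative integers from -1 downward:
x = -1: LHS = -(-1)² - 2·(-1) = 1; 1 > 0 — holds
x = -2: LHS = -(-2)² - 2·(-2) = 0; 0 > 0 — FAILS  ← closest negative counterexample to 0

Answer: x = -2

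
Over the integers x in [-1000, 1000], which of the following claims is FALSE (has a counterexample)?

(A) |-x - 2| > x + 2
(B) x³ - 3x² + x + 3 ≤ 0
(A) x = 0: LHS = |-0 - 2| = |-2| = 2, RHS = 0 + 2 = 2; 2 > 2 — FAILS
(B) x = 0: LHS = 0³ - 3·0² + 0 + 3 = 3; 3 ≤ 0 — FAILS

Answer: Both A and B are false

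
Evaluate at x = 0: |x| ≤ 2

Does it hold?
x = 0: LHS = |0| = 0; 0 ≤ 2 — holds

The relation is satisfied at x = 0.

Answer: Yes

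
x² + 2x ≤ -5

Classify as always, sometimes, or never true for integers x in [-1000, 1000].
Over all integers in [-1000, 1000], LHS − RHS is smallest at x = -1, where it equals 4:
x = -1: LHS = (-1)² + 2·(-1) = -1; -1 ≤ -5 — FAILS
At the ends of the range:
x = -1000: LHS = (-1000)² + 2·(-1000) = 998000; 998000 ≤ -5 — FAILS
x = 1000: LHS = 1000² + 2·1000 = 1002000; 1002000 ≤ -5 — FAILS
Hence LHS − RHS is never zero or negative, i.e. LHS > RHS throughout, so the claimed relation (≤) fails for every integer in [-1000, 1000].

No integer in the range satisfies it.

Answer: Never true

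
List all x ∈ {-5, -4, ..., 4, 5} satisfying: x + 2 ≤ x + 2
Over all integers in [-5, 5], LHS − RHS is largest at x = 0, where it equals 0:
x = 0: LHS = 0 + 2 = 2, RHS = 0 + 2 = 2; 2 ≤ 2 — holds
At the ends of the range:
x = -5: LHS = (-5) + 2 = -3, RHS = (-5) + 2 = -3; -3 ≤ -3 — holds
x = 5: LHS = 5 + 2 = 7, RHS = 5 + 2 = 7; 7 ≤ 7 — holds
Hence LHS − RHS is never positive, i.e. LHS ≤ RHS throughout, so the relation holds for every integer in [-5, 5].

Answer: All integers in [-5, 5]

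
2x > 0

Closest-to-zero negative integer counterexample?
Testing negative integers from -1 downward:
x = -1: LHS = 2·(-1) = -2; -2 > 0 — FAILS  ← closest negative counterexample to 0

Answer: x = -1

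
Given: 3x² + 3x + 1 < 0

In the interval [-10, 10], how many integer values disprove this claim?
Counterexamples in [-10, 10]: {-10, -9, -8, -7, -6, -5, -4, -3, -2, -1, 0, 1, 2, 3, 4, 5, 6, 7, 8, 9, 10}.

Counting them gives 21 values.

Answer: 21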